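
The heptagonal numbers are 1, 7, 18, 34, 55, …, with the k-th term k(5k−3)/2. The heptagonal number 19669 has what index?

Set n(5n−3)/2 = 19669, giving 5n² − 3n − 39338 = 0.
The discriminant is 9 + 40·19669 = 786769, and √786769 = 887.
So n = (3 + 887) / 10 = 890/10 = 89.

89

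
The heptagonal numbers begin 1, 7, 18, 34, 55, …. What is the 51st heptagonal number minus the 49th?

497

51·(5·51 − 3)/2 = 6426 and 49·(5·49 − 3)/2 = 5929.
Difference: 6426 − 5929 = 497.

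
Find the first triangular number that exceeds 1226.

Solve n(n+1)/2 > 1226 for integer n.
The largest n with value ≤ 1226 is 49 (since 1225 ≤ 1226 < 1275), so the first above is n = 50, value 1275.

1275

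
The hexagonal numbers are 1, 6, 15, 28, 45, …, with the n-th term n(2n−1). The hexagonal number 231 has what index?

11

Set n(2n−1) = 231, giving 2n² − n − 231 = 0.
The discriminant is 1 + 8·231 = 1849, and √1849 = 43.
So n = (1 + 43) / 4 = 44/4 = 11.
Check: 11·(2·11 − 1) = 231. ✓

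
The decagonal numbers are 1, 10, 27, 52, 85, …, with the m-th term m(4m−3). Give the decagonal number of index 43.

7267

The 43rd decagonal number is n(4n−3) with n = 43.
43·(4·43 − 3) = 43·169 = 7267.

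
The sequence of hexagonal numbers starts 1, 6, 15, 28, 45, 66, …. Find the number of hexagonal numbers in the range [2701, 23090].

The n-th hexagonal number is n(2n−1).
Smallest index with value ≥ 2701: n = 37 (giving 2701).
Largest index with value ≤ 23090: n = 107 (giving 22791).
Indices 37 through 107: 71 terms.

71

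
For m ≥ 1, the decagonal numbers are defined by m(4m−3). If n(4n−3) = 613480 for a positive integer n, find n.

392

Set n(4n−3) = 613480, giving 4n² − 3n − 613480 = 0.
The discriminant is 9 + 16·613480 = 9815689, and √9815689 = 3133.
So n = (3 + 3133) / 8 = 3136/8 = 392.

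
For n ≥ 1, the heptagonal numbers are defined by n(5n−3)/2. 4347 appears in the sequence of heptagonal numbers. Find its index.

Set n(5n−3)/2 = 4347, giving 5n² − 3n − 8694 = 0.
So n = (3 + 417) / 10 = 420/10 = 42.
Check: 42·(5·42 − 3)/2 = 4347. ✓

42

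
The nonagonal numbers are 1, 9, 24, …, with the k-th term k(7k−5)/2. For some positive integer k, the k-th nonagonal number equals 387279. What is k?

333

Set n(7n−5)/2 = 387279, giving 7n² − 5n − 774558 = 0.
The discriminant is 25 + 56·387279 = 21687649, and √21687649 = 4657.
So n = (5 + 4657) / 14 = 4662/14 = 333.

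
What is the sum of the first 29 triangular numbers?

Σ i(i+1)/2 = (Σi² + Σi) / 2 over i = 1..29.
Σi = 435 and Σi² = 8555.
(1·8555 + 1·435) / 2 = 8990/2 = 4495.

4495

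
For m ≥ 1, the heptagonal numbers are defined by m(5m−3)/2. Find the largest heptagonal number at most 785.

783

Solve n(5n−3)/2 ≤ 785 for integer n.
n = 18 gives 783 ≤ 785, while n = 19 gives 874 > 785; so the answer is 783.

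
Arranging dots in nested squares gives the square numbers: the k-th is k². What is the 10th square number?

100

The 10th square number is n² with n = 10.
10² = 100.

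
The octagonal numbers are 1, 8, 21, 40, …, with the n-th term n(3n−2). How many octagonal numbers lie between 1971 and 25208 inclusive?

67

The n-th octagonal number is n(3n−2).
Smallest index with value ≥ 1971: n = 26 (giving 1976).
Largest index with value ≤ 25208: n = 92 (giving 25208).
Indices 26 through 92: 67 terms.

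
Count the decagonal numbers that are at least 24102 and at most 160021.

123

The n-th decagonal number is n(4n−3).
Smallest index with value ≥ 24102: n = 78 (giving 24102).
Largest index with value ≤ 160021: n = 200 (giving 159400).
Indices 78 through 200: 123 terms.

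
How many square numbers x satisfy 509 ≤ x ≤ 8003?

The n-th square number is n².
Smallest index with value ≥ 509: n = 23 (giving 529).
Largest index with value ≤ 8003: n = 89 (giving 7921).
Indices 23 through 89: 67 terms.

67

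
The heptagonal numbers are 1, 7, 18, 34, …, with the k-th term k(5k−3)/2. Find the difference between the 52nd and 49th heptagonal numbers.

753

52·(5·52 − 3)/2 = 6682 and 49·(5·49 − 3)/2 = 5929.
Difference: 6682 − 5929 = 753.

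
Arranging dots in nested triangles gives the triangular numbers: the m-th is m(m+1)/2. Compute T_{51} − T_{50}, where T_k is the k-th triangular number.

51

Consecutive triangular numbers differ by n: T_{51} − T_{50} = 51.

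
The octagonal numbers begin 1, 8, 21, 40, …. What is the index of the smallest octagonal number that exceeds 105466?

188

Solve n(3n−2) > 105466 for integer n.
The largest n with value ≤ 105466 is 187 (since 104533 ≤ 105466 < 105656), so the first above is n = 188, value 105656.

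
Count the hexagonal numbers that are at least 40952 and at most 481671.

The n-th hexagonal number is n(2n−1).
Smallest index with value ≥ 40952: n = 144 (giving 41328).
Largest index with value ≤ 481671: n = 491 (giving 481671).
Indices 144 through 491: 348 terms.

348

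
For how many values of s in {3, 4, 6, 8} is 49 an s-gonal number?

s = 3: P(3, 9) = 45 and P(3, 10) = 55; 49 is not s-gonal.
s = 4: P(4, 7) = 49. ✓
s = 6: P(6, 5) = 45 and P(6, 6) = 66; 49 is not s-gonal.
s = 8: P(8, 4) = 40 and P(8, 5) = 65; 49 is not s-gonal.
Hits: s ∈ {4} → 1.

1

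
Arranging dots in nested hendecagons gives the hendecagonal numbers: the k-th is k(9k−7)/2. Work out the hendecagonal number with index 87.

87·(9·87 − 7)/2 = 87·776/2 = 87·388 = 33756.

33756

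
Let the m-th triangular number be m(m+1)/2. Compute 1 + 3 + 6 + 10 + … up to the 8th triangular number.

120

Σ i(i+1)/2 = (Σi² + Σi) / 2 over i = 1..8.
Σi = 36 and Σi² = 204.
(1·204 + 1·36) / 2 = 240/2 = 120.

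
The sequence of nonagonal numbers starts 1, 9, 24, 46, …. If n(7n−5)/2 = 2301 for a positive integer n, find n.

26

Set n(7n−5)/2 = 2301, giving 7n² − 5n − 4602 = 0.
The discriminant is 25 + 56·2301 = 128881, and √128881 = 359.
So n = (5 + 359) / 14 = 364/14 = 26.
Check: 26·(7·26 − 5)/2 = 2301. ✓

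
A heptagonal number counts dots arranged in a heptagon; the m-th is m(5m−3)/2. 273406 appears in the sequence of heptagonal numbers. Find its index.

Set n(5n−3)/2 = 273406, giving 5n² − 3n − 546812 = 0.
The discriminant is 9 + 40·273406 = 10936249, and √10936249 = 3307.
So n = (3 + 3307) / 10 = 3310/10 = 331.

331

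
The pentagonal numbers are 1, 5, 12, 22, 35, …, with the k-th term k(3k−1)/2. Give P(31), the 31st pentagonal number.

The 31st pentagonal number is n(3n−1)/2 with n = 31.
31·(3·31 − 1)/2 = 31·92/2 = 31·46 = 1426.

1426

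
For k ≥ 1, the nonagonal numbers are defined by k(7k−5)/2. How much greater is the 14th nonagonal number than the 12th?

177

14·(7·14 − 5)/2 = 651 and 12·(7·12 − 5)/2 = 474.
Difference: 651 − 474 = 177.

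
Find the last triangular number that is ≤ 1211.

Solve n(n+1)/2 ≤ 1211 for integer n.
n = 48 gives 1176 ≤ 1211, while n = 49 gives 1225 > 1211; so the answer is 1176.

1176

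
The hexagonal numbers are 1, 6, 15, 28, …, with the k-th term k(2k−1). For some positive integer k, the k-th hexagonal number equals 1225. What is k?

Set n(2n−1) = 1225, giving 2n² − n − 1225 = 0.
The discriminant is 1 + 8·1225 = 9801, and √9801 = 99.
So n = (1 + 99) / 4 = 100/4 = 25.

25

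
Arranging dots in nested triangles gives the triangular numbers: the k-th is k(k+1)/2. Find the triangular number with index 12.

78

12·13/2 = 156/2 = 78.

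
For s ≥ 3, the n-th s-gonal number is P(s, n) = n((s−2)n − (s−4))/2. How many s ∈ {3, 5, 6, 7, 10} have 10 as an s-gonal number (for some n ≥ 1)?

s = 3: P(3, 4) = 10. ✓
s = 5: P(5, 2) = 5 and P(5, 3) = 12; 10 is not s-gonal.
s = 6: P(6, 2) = 6 and P(6, 3) = 15; 10 is not s-gonal.
s = 7: P(7, 2) = 7 and P(7, 3) = 18; 10 is not s-gonal.
s = 10: P(10, 2) = 10. ✓
Hits: s ∈ {3, 10} → 2.

2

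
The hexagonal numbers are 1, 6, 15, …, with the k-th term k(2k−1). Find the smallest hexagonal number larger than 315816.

Solve n(2n−1) > 315816 for integer n.
The largest n with value ≤ 315816 is 397 (since 314821 ≤ 315816 < 316410), so the first above is n = 398, value 316410.

316410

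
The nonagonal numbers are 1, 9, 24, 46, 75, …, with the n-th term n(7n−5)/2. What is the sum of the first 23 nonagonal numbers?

Σ i(7i−5)/2 = (7Σi² − 5Σi) / 2 over i = 1..23.
Σi = 276 and Σi² = 4324.
(7·4324 − 5·276) / 2 = 28888/2 = 14444.

14444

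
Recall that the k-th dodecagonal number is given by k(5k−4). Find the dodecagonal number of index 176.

The 176th dodecagonal number is n(5n−4) with n = 176.
176·(5·176 − 4) = 176·876 = 154176.

154176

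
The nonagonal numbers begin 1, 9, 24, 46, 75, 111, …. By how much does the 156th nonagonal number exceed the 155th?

1086

Consecutive nonagonal numbers differ by 7n − 6: here 7·156 − 6 = 1086.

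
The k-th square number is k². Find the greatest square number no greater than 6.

Solve n² ≤ 6 for integer n.
n = 2 gives 4 ≤ 6, while n = 3 gives 9 > 6; so the answer is 4.

4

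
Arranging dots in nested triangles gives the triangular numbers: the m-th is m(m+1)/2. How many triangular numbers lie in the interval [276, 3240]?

The n-th triangular number is n(n+1)/2.
Smallest index with value ≥ 276: n = 23 (giving 276).
Largest index with value ≤ 3240: n = 80 (giving 3240).
Indices 23 through 80: 58 terms.

58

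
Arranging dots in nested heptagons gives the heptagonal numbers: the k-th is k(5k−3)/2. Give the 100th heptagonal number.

24850

The 100th heptagonal number is n(5n−3)/2 with n = 100.
100·(5·100 − 3)/2 = 100·497/2 = 24850.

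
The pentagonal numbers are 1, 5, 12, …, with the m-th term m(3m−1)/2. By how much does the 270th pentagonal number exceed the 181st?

60164

270·(3·270 − 1)/2 = 109215 and 181·(3·181 − 1)/2 = 49051.
Difference: 109215 − 49051 = 60164.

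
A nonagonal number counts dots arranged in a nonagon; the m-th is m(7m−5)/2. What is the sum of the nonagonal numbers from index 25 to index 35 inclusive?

Σ i(7i−5)/2 = (7Σi² − 5Σi) / 2 over i = 25..35.
Σi = 630 − 300 = 330 and Σi² = 14910 − 4900 = 10010.
(7·10010 − 5·330) / 2 = 68420/2 = 34210.

34210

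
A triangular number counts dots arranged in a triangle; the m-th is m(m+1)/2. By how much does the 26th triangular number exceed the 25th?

26

Consecutive triangular numbers differ by n: T_{26} − T_{25} = 26.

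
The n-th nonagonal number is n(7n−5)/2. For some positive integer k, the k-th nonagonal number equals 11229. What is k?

57

Set n(7n−5)/2 = 11229, giving 7n² − 5n − 22458 = 0.
The discriminant is 25 + 56·11229 = 628849, and √628849 = 793.
So n = (5 + 793) / 14 = 798/14 = 57.
Check: 57·(7·57 − 5)/2 = 11229. ✓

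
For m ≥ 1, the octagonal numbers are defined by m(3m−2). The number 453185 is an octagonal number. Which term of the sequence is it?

389

Set n(3n−2) = 453185, giving 3n² − 2n − 453185 = 0.
So n = (2 + 2332) / 6 = 2334/6 = 389.
Check: 389·(3·389 − 2) = 453185. ✓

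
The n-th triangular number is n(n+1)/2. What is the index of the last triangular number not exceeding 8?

3

Solve n(n+1)/2 ≤ 8 for integer n.
n = 3 gives 6 ≤ 8, while n = 4 gives 10 > 8; so the answer is index 3.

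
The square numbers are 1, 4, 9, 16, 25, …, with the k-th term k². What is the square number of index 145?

21025

145² = 21025.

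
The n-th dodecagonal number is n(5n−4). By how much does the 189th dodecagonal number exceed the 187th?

3752

189·(5·189 − 4) = 177849 and 187·(5·187 − 4) = 174097.
Difference: 177849 − 174097 = 3752.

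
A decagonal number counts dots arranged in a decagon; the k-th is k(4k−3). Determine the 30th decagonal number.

3510

The 30th decagonal number is n(4n−3) with n = 30.
30·(4·30 − 3) = 30·117 = 3510.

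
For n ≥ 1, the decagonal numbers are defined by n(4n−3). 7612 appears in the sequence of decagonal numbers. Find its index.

Set n(4n−3) = 7612, giving 4n² − 3n − 7612 = 0.
The discriminant is 9 + 16·7612 = 121801, and √121801 = 349.
So n = (3 + 349) / 8 = 352/8 = 44.
Check: 44·(4·44 − 3) = 7612. ✓

44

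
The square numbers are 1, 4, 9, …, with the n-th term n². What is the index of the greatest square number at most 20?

Solve n² ≤ 20 for integer n.
n = 4 gives 16 ≤ 20, while n = 5 gives 25 > 20; so the answer is index 4.

4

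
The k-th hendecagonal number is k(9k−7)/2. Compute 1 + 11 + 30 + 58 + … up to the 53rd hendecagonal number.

224667

Σ i(9i−7)/2 = (9Σi² − 7Σi) / 2 over i = 1..53.
Σi = 1431 and Σi² = 51039.
(9·51039 − 7·1431) / 2 = 449334/2 = 224667.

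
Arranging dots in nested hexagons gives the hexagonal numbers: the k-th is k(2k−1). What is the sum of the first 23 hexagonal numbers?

Σ i(2i−1) = 2Σi² − Σi over i = 1..23.
Σi = 276 and Σi² = 4324.
2·4324 − 1·276 = 8372.

8372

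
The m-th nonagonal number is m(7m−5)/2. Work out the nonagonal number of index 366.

The 366th nonagonal number is n(7n−5)/2 with n = 366.
366·(7·366 − 5)/2 = 366·2557/2 = 467931.

467931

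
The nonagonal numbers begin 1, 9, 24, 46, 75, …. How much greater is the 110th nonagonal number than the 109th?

764

Consecutive nonagonal numbers differ by 7n − 6: here 7·110 − 6 = 764.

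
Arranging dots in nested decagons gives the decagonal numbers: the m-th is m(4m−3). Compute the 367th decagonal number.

537655

367·(4·367 − 3) = 367·1465 = 537655.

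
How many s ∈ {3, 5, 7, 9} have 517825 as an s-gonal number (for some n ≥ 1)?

1

s = 3: P(3, 1017) = 517653 and P(3, 1018) = 518671; 517825 is not s-gonal.
s = 5: P(5, 587) = 516560 and P(5, 588) = 518322; 517825 is not s-gonal.
s = 7: P(7, 455) = 516880 and P(7, 456) = 519156; 517825 is not s-gonal.
s = 9: P(9, 385) = 517825. ✓
Hits: s ∈ {9} → 1.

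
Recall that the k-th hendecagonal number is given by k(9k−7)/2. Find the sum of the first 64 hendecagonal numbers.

Σ i(9i−7)/2 = (9Σi² − 7Σi) / 2 over i = 1..64.
Σi = 2080 and Σi² = 89440.
(9·89440 − 7·2080) / 2 = 790400/2 = 395200.

395200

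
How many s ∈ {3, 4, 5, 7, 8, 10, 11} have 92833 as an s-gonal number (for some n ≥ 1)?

1

s = 3: P(3, 430) = 92665 and P(3, 431) = 93096; 92833 is not s-gonal.
s = 4: P(4, 304) = 92416 and P(4, 305) = 93025; 92833 is not s-gonal.
s = 5: P(5, 248) = 92132 and P(5, 249) = 92877; 92833 is not s-gonal.
s = 7: P(7, 193) = 92833. ✓
s = 8: P(8, 176) = 92576 and P(8, 177) = 93633; 92833 is not s-gonal.
s = 10: P(10, 152) = 91960 and P(10, 153) = 93177; 92833 is not s-gonal.
s = 11: P(11, 144) = 92808 and P(11, 145) = 94105; 92833 is not s-gonal.
Hits: s ∈ {7} → 1.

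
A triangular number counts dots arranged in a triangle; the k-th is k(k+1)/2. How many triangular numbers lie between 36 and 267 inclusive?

The n-th triangular number is n(n+1)/2.
Smallest index with value ≥ 36: n = 8 (giving 36).
Largest index with value ≤ 267: n = 22 (giving 253).
Indices 8 through 22: 15 terms.

15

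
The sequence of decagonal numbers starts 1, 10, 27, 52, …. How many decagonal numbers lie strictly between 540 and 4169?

20

The n-th decagonal number is n(4n−3).
Smallest index with value > 540: n = 13 (giving 637).
Largest index with value < 4169: n = 32 (giving 4000).
Indices 13 through 32: 20 terms.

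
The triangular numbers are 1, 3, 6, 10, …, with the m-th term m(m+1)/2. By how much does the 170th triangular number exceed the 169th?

Consecutive triangular numbers differ by n: T_{170} − T_{169} = 170.

170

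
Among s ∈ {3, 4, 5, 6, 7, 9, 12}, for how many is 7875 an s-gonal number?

2

s = 3: P(3, 125) = 7875. ✓
s = 4: P(4, 88) = 7744 and P(4, 89) = 7921; 7875 is not s-gonal.
s = 5: P(5, 72) = 7740 and P(5, 73) = 7957; 7875 is not s-gonal.
s = 6: P(6, 63) = 7875. ✓
s = 7: P(7, 56) = 7756 and P(7, 57) = 8037; 7875 is not s-gonal.
s = 9: P(9, 47) = 7614 and P(9, 48) = 7944; 7875 is not s-gonal.
s = 12: P(12, 40) = 7840 and P(12, 41) = 8241; 7875 is not s-gonal.
Hits: s ∈ {3, 6} → 2.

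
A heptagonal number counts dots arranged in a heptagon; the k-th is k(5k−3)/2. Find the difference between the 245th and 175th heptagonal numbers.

73395

245·(5·245 − 3)/2 = 149695 and 175·(5·175 − 3)/2 = 76300.
Difference: 149695 − 76300 = 73395.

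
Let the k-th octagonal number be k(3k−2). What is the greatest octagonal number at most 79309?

78408

Solve n(3n−2) ≤ 79309 for integer n.
n = 162 gives 78408 ≤ 79309, while n = 163 gives 79381 > 79309; so the answer is 78408.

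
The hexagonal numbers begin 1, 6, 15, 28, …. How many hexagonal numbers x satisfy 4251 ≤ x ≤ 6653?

The n-th hexagonal number is n(2n−1).
Smallest index with value ≥ 4251: n = 47 (giving 4371).
Largest index with value ≤ 6653: n = 57 (giving 6441).
Indices 47 through 57: 11 terms.

11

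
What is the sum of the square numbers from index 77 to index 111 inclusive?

Σ_{i=77}^{111} i² = 462056 − 149226 = 312830.

312830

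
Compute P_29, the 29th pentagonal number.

The 29th pentagonal number is n(3n−1)/2 with n = 29.
29·(3·29 − 1)/2 = 29·86/2 = 29·43 = 1247.

1247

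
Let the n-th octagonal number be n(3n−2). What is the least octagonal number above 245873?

246533

Solve n(3n−2) > 245873 for integer n.
The largest n with value ≤ 245873 is 286 (since 244816 ≤ 245873 < 246533), so the first above is n = 287, value 246533.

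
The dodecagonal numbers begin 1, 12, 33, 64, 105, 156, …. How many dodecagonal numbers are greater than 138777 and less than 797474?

The n-th dodecagonal number is n(5n−4).
Smallest index with value > 138777: n = 168 (giving 140448).
Largest index with value < 797474: n = 399 (giving 794409).
Indices 168 through 399: 232 terms.

232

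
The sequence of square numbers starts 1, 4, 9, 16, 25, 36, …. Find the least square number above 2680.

2704

Solve n² > 2680 for integer n.
The largest n with value ≤ 2680 is 51 (since 2601 ≤ 2680 < 2704), so the first above is n = 52, value 2704.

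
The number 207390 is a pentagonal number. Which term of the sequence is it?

Set n(3n−1)/2 = 207390, giving 3n² − n − 414780 = 0.
The discriminant is 1 + 24·207390 = 4977361, and √4977361 = 2231.
So n = (1 + 2231) / 6 = 2232/6 = 372.
Check: 372·(3·372 − 1)/2 = 207390. ✓

372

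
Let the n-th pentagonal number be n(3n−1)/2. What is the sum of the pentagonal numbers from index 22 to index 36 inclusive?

Σ i(3i−1)/2 = (3Σi² − Σi) / 2 over i = 22..36.
Σi = 666 − 231 = 435 and Σi² = 16206 − 3311 = 12895.
(3·12895 − 1·435) / 2 = 38250/2 = 19125.

19125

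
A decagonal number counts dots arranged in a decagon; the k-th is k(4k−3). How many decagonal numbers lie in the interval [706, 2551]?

The n-th decagonal number is n(4n−3).
Smallest index with value ≥ 706: n = 14 (giving 742).
Largest index with value ≤ 2551: n = 25 (giving 2425).
Indices 14 through 25: 12 terms.

12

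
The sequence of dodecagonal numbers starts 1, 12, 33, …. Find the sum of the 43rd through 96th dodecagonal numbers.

Σ i(5i−4) = 5Σi² − 4Σi over i = 43..96.
Σi = 4656 − 903 = 3753 and Σi² = 299536 − 25585 = 273951.
5·273951 − 4·3753 = 1354743.

1354743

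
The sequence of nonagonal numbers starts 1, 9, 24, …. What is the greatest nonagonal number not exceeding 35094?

34750

Solve n(7n−5)/2 ≤ 35094 for integer n.
n = 100 gives 34750 ≤ 35094, while n = 101 gives 35451 > 35094; so the answer is 34750.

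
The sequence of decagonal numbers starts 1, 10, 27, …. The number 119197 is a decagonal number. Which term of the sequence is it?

Set n(4n−3) = 119197, giving 4n² − 3n − 119197 = 0.
So n = (3 + 1381) / 8 = 1384/8 = 173.

173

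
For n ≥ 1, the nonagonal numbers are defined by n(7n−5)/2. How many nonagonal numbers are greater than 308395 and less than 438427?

57

The n-th nonagonal number is n(7n−5)/2.
Smallest index with value > 308395: n = 298 (giving 310069).
Largest index with value < 438427: n = 354 (giving 437721).
Indices 298 through 354: 57 terms.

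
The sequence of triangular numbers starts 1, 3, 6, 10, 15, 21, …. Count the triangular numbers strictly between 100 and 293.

The n-th triangular number is n(n+1)/2.
Smallest index with value > 100: n = 14 (giving 105).
Largest index with value < 293: n = 23 (giving 276).
Indices 14 through 23: 10 terms.

10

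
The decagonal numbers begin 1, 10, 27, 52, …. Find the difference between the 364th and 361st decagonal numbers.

364·(4·364 − 3) = 528892 and 361·(4·361 − 3) = 520201.
Difference: 528892 − 520201 = 8691.

8691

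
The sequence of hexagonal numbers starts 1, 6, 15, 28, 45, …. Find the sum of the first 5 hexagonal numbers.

95

Σ i(2i−1) = 2Σi² − Σi over i = 1..5.
Σi = 15 and Σi² = 55.
2·55 − 1·15 = 95.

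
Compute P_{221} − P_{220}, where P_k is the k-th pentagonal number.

661

Consecutive pentagonal numbers differ by 3n − 2: here 3·221 − 2 = 661.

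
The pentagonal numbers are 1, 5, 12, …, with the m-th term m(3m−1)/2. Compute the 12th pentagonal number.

210

The 12th pentagonal number is n(3n−1)/2 with n = 12.
12·(3·12 − 1)/2 = 12·35/2 = 210.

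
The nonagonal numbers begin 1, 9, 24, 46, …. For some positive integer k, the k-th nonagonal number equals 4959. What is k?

38

Set n(7n−5)/2 = 4959, giving 7n² − 5n − 9918 = 0.
The discriminant is 25 + 56·4959 = 277729, and √277729 = 527.
So n = (5 + 527) / 14 = 532/14 = 38.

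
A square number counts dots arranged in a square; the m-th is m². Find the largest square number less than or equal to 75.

64

Solve n² ≤ 75 for integer n.
n = 8 gives 64 ≤ 75, while n = 9 gives 81 > 75; so the answer is 64.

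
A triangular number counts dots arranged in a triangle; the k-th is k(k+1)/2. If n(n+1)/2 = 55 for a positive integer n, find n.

10

Set n(n+1)/2 = 55, giving n² + n − 110 = 0.
The discriminant is 1 + 8·55 = 441, and √441 = 21.
So n = (-1 + 21) / 2 = 20/2 = 10.
Check: 10·11/2 = 55. ✓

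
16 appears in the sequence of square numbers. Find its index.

4

We need n² = 16, so n = √16 = 4.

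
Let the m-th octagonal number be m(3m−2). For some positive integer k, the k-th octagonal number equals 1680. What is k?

Set n(3n−2) = 1680, giving 3n² − 2n − 1680 = 0.
So n = (2 + 142) / 6 = 144/6 = 24.

24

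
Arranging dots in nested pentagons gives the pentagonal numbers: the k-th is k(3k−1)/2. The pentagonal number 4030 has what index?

52

Set n(3n−1)/2 = 4030, giving 3n² − n − 8060 = 0.
The discriminant is 1 + 24·4030 = 96721, and √96721 = 311.
So n = (1 + 311) / 6 = 312/6 = 52.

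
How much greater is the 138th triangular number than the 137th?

138

Consecutive triangular numbers differ by n: T_{138} − T_{137} = 138.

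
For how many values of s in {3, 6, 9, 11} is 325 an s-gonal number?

s = 3: P(3, 25) = 325. ✓
s = 6: P(6, 13) = 325. ✓
s = 9: P(9, 10) = 325. ✓
s = 11: P(11, 8) = 260 and P(11, 9) = 333; 325 is not s-gonal.
Hits: s ∈ {3, 6, 9} → 3.

3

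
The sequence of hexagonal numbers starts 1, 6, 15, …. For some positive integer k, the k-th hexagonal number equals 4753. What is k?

49

Set n(2n−1) = 4753, giving 2n² − n − 4753 = 0.
The discriminant is 1 + 8·4753 = 38025, and √38025 = 195.
So n = (1 + 195) / 4 = 196/4 = 49.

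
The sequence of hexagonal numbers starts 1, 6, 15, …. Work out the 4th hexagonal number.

28

The 4th hexagonal number is n(2n−1) with n = 4.
4·(2·4 − 1) = 4·7 = 28.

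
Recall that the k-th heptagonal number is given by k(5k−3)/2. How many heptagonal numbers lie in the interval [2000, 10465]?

37

The n-th heptagonal number is n(5n−3)/2.
Smallest index with value ≥ 2000: n = 29 (giving 2059).
Largest index with value ≤ 10465: n = 65 (giving 10465).
Indices 29 through 65: 37 terms.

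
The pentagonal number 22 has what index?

Set n(3n−1)/2 = 22, giving 3n² − n − 44 = 0.
The discriminant is 1 + 24·22 = 529, and √529 = 23.
So n = (1 + 23) / 6 = 24/6 = 4.
Check: 4·(3·4 − 1)/2 = 22. ✓

4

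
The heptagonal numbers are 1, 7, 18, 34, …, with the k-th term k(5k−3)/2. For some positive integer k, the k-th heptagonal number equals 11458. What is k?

Set n(5n−3)/2 = 11458, giving 5n² − 3n − 22916 = 0.
So n = (3 + 677) / 10 = 680/10 = 68.

68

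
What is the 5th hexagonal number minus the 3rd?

5·(2·5 − 1) = 45 and 3·(2·3 − 1) = 15.
Difference: 45 − 15 = 30.

30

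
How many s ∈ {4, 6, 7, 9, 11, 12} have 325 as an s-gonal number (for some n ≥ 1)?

2

s = 4: P(4, 18) = 324 and P(4, 19) = 361; 325 is not s-gonal.
s = 6: P(6, 13) = 325. ✓
s = 7: P(7, 11) = 286 and P(7, 12) = 342; 325 is not s-gonal.
s = 9: P(9, 10) = 325. ✓
s = 11: P(11, 8) = 260 and P(11, 9) = 333; 325 is not s-gonal.
s = 12: P(12, 8) = 288 and P(12, 9) = 369; 325 is not s-gonal.
Hits: s ∈ {6, 9} → 2.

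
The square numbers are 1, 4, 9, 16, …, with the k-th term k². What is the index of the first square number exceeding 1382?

Solve n² > 1382 for integer n.
The largest n with value ≤ 1382 is 37 (since 1369 ≤ 1382 < 1444), so the first above is n = 38, value 1444.

38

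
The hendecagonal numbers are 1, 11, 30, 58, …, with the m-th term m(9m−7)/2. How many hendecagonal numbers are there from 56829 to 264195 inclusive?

The n-th hendecagonal number is n(9n−7)/2.
Smallest index with value ≥ 56829: n = 113 (giving 57065).
Largest index with value ≤ 264195: n = 242 (giving 262691).
Indices 113 through 242: 130 terms.

130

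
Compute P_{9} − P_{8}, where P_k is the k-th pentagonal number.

Consecutive pentagonal numbers differ by 3n − 2: here 3·9 − 2 = 25.

25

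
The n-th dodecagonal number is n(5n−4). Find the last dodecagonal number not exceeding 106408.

Solve n(5n−4) ≤ 106408 for integer n.
n = 146 gives 105996 ≤ 106408, while n = 147 gives 107457 > 106408; so the answer is 105996.

105996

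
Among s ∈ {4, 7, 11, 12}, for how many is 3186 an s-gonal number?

2

s = 4: P(4, 56) = 3136 and P(4, 57) = 3249; 3186 is not s-gonal.
s = 7: P(7, 36) = 3186. ✓
s = 11: P(11, 27) = 3186. ✓
s = 12: P(12, 25) = 3025 and P(12, 26) = 3276; 3186 is not s-gonal.
Hits: s ∈ {7, 11} → 2.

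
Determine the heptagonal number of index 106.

27931

The 106th heptagonal number is n(5n−3)/2 with n = 106.
106·(5·106 − 3)/2 = 106·527/2 = 27931.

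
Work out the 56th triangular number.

1596

The 56th triangular number is n(n+1)/2 with n = 56.
56·57/2 = 3192/2 = 1596.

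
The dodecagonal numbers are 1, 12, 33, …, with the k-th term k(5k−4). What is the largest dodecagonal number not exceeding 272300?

Solve n(5n−4) ≤ 272300 for integer n.
n = 233 gives 270513 ≤ 272300, while n = 234 gives 272844 > 272300; so the answer is 270513.

270513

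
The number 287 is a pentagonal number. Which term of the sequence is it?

Set n(3n−1)/2 = 287, giving 3n² − n − 574 = 0.
The discriminant is 1 + 24·287 = 6889, and √6889 = 83.
So n = (1 + 83) / 6 = 84/6 = 14.
Check: 14·(3·14 − 1)/2 = 287. ✓

14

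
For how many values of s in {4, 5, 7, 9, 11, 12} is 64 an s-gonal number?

2

s = 4: P(4, 8) = 64. ✓
s = 5: P(5, 6) = 51 and P(5, 7) = 70; 64 is not s-gonal.
s = 7: P(7, 5) = 55 and P(7, 6) = 81; 64 is not s-gonal.
s = 9: P(9, 4) = 46 and P(9, 5) = 75; 64 is not s-gonal.
s = 11: P(11, 4) = 58 and P(11, 5) = 95; 64 is not s-gonal.
s = 12: P(12, 4) = 64. ✓
Hits: s ∈ {4, 12} → 2.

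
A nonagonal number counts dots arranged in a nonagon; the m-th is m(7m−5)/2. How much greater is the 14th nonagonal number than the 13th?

Consecutive nonagonal numbers differ by 7n − 6: here 7·14 − 6 = 92.

92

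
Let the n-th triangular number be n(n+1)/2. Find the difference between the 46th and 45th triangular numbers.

46

Consecutive triangular numbers differ by n: T_{46} − T_{45} = 46.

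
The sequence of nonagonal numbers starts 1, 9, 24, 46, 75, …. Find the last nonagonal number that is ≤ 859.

Solve n(7n−5)/2 ≤ 859 for integer n.
n = 16 gives 856 ≤ 859, while n = 17 gives 969 > 859; so the answer is 856.

856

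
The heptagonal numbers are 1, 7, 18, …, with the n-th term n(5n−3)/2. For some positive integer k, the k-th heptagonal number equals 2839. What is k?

34

Set n(5n−3)/2 = 2839, giving 5n² − 3n − 5678 = 0.
So n = (3 + 337) / 10 = 340/10 = 34.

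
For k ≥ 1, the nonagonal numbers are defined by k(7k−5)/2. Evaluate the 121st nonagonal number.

50941

The 121st nonagonal number is n(7n−5)/2 with n = 121.
121·(7·121 − 5)/2 = 121·842/2 = 121·421 = 50941.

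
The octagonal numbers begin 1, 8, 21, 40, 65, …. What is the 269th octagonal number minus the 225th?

269·(3·269 − 2) = 216545 and 225·(3·225 − 2) = 151425.
Difference: 216545 − 151425 = 65120.

65120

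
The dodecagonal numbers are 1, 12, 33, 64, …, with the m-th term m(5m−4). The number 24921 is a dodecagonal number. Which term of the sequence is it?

Set n(5n−4) = 24921, giving 5n² − 4n − 24921 = 0.
So n = (4 + 706) / 10 = 710/10 = 71.
Check: 71·(5·71 − 4) = 24921. ✓

71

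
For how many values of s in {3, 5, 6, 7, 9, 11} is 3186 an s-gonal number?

s = 3: P(3, 79) = 3160 and P(3, 80) = 3240; 3186 is not s-gonal.
s = 5: P(5, 46) = 3151 and P(5, 47) = 3290; 3186 is not s-gonal.
s = 6: P(6, 40) = 3160 and P(6, 41) = 3321; 3186 is not s-gonal.
s = 7: P(7, 36) = 3186. ✓
s = 9: P(9, 30) = 3075 and P(9, 31) = 3286; 3186 is not s-gonal.
s = 11: P(11, 27) = 3186. ✓
Hits: s ∈ {7, 11} → 2.

2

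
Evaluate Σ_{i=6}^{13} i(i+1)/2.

Σ i(i+1)/2 = (Σi² + Σi) / 2 over i = 6..13.
Σi = 91 − 15 = 76 and Σi² = 819 − 55 = 764.
(1·764 + 1·76) / 2 = 840/2 = 420.

420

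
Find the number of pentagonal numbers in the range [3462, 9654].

The n-th pentagonal number is n(3n−1)/2.
Smallest index with value ≥ 3462: n = 49 (giving 3577).
Largest index with value ≤ 9654: n = 80 (giving 9560).
Indices 49 through 80: 32 terms.

32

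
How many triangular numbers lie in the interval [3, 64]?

9

The n-th triangular number is n(n+1)/2.
Smallest index with value ≥ 3: n = 2 (giving 3).
Largest index with value ≤ 64: n = 10 (giving 55).
Indices 2 through 10: 9 terms.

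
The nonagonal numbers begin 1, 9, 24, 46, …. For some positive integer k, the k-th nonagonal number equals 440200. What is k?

Set n(7n−5)/2 = 440200, giving 7n² − 5n − 880400 = 0.
The discriminant is 25 + 56·440200 = 24651225, and √24651225 = 4965.
So n = (5 + 4965) / 14 = 4970/14 = 355.

355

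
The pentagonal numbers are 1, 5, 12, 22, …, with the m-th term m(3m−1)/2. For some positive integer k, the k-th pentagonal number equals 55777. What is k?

193

Set n(3n−1)/2 = 55777, giving 3n² − n − 111554 = 0.
The discriminant is 1 + 24·55777 = 1338649, and √1338649 = 1157.
So n = (1 + 1157) / 6 = 1158/6 = 193.
Check: 193·(3·193 − 1)/2 = 55777. ✓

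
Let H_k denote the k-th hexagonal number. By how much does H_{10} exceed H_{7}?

99

10·(2·10 − 1) = 190 and 7·(2·7 − 1) = 91.
Difference: 190 − 91 = 99.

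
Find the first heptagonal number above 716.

Solve n(5n−3)/2 > 716 for integer n.
The largest n with value ≤ 716 is 17 (since 697 ≤ 716 < 783), so the first above is n = 18, value 783.

783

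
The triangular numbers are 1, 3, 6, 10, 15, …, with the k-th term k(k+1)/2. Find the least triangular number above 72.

Solve n(n+1)/2 > 72 for integer n.
The largest n with value ≤ 72 is 11 (since 66 ≤ 72 < 78), so the first above is n = 12, value 78.

78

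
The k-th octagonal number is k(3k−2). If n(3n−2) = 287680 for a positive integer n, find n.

310

Set n(3n−2) = 287680, giving 3n² − 2n − 287680 = 0.
So n = (2 + 1858) / 6 = 1860/6 = 310.
Check: 310·(3·310 − 2) = 287680. ✓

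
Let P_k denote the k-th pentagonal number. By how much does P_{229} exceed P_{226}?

229·(3·229 − 1)/2 = 78547 and 226·(3·226 − 1)/2 = 76501.
Difference: 78547 − 76501 = 2046.

2046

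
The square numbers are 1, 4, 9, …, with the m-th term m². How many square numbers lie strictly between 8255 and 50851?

135

The n-th square number is n².
Smallest index with value > 8255: n = 91 (giving 8281).
Largest index with value < 50851: n = 225 (giving 50625).
Indices 91 through 225: 135 terms.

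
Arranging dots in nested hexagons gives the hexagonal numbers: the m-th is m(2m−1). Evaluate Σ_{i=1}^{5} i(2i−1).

Σ i(2i−1) = 2Σi² − Σi over i = 1..5.
Σi = 15 and Σi² = 55.
2·55 − 1·15 = 95.

95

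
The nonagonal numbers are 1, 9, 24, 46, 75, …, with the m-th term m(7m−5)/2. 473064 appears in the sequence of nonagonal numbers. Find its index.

Set n(7n−5)/2 = 473064, giving 7n² − 5n − 946128 = 0.
The discriminant is 25 + 56·473064 = 26491609, and √26491609 = 5147.
So n = (5 + 5147) / 14 = 5152/14 = 368.

368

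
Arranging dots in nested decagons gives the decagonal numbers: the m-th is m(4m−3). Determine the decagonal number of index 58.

58·(4·58 − 3) = 58·229 = 13282.

13282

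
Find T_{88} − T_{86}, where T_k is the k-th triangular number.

88·89/2 = 3916 and 86·87/2 = 3741.
Difference: 3916 − 3741 = 175.

175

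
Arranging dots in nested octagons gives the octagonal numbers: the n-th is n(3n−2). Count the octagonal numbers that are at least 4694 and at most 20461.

43

The n-th octagonal number is n(3n−2).
Smallest index with value ≥ 4694: n = 40 (giving 4720).
Largest index with value ≤ 20461: n = 82 (giving 20008).
Indices 40 through 82: 43 terms.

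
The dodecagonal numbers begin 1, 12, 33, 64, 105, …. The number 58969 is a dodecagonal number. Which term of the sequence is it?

Set n(5n−4) = 58969, giving 5n² − 4n − 58969 = 0.
The discriminant is 16 + 20·58969 = 1179396, and √1179396 = 1086.
So n = (4 + 1086) / 10 = 1090/10 = 109.

109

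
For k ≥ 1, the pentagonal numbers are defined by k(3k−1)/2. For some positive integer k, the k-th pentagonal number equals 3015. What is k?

45

Set n(3n−1)/2 = 3015, giving 3n² − n − 6030 = 0.
So n = (1 + 269) / 6 = 270/6 = 45.
Check: 45·(3·45 − 1)/2 = 3015. ✓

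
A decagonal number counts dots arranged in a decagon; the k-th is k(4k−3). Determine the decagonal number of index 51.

10251

The 51st decagonal number is n(4n−3) with n = 51.
51·(4·51 − 3) = 51·201 = 10251.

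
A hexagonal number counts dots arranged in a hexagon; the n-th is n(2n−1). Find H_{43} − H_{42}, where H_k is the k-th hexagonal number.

Consecutive hexagonal numbers differ by 4n − 3: here 4·43 − 3 = 169.

169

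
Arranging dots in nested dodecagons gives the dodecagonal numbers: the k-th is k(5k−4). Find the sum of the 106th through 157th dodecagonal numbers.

4527198

Σ i(5i−4) = 5Σi² − 4Σi over i = 106..157.
Σi = 12403 − 5565 = 6838 and Σi² = 1302315 − 391405 = 910910.
5·910910 − 4·6838 = 4527198.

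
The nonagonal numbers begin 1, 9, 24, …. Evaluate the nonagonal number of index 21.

The 21st nonagonal number is n(7n−5)/2 with n = 21.
21·(7·21 − 5)/2 = 21·142/2 = 21·71 = 1491.

1491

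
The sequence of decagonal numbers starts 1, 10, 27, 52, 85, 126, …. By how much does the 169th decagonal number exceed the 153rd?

169·(4·169 − 3) = 113737 and 153·(4·153 − 3) = 93177.
Difference: 113737 − 93177 = 20560.

20560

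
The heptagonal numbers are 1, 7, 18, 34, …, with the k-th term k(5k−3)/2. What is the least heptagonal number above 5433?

5452

Solve n(5n−3)/2 > 5433 for integer n.
The largest n with value ≤ 5433 is 46 (since 5221 ≤ 5433 < 5452), so the first above is n = 47, value 5452.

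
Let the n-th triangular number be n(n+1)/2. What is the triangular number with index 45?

The 45th triangular number is n(n+1)/2 with n = 45.
45·46/2 = 2070/2 = 1035.

1035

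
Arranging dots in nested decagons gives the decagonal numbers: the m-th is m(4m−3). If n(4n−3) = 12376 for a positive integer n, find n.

56

Set n(4n−3) = 12376, giving 4n² − 3n − 12376 = 0.
The discriminant is 9 + 16·12376 = 198025, and √198025 = 445.
So n = (3 + 445) / 8 = 448/8 = 56.
Check: 56·(4·56 − 3) = 12376. ✓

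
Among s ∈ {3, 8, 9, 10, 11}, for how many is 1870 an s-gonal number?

s = 3: P(3, 60) = 1830 and P(3, 61) = 1891; 1870 is not s-gonal.
s = 8: P(8, 25) = 1825 and P(8, 26) = 1976; 1870 is not s-gonal.
s = 9: P(9, 23) = 1794 and P(9, 24) = 1956; 1870 is not s-gonal.
s = 10: P(10, 22) = 1870. ✓
s = 11: P(11, 20) = 1730 and P(11, 21) = 1911; 1870 is not s-gonal.
Hits: s ∈ {10} → 1.

1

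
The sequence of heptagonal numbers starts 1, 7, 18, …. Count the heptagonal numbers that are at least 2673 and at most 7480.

The n-th heptagonal number is n(5n−3)/2.
Smallest index with value ≥ 2673: n = 33 (giving 2673).
Largest index with value ≤ 7480: n = 55 (giving 7480).
Indices 33 through 55: 23 terms.

23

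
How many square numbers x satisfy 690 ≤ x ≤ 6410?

The n-th square number is n².
Smallest index with value ≥ 690: n = 27 (giving 729).
Largest index with value ≤ 6410: n = 80 (giving 6400).
Indices 27 through 80: 54 terms.

54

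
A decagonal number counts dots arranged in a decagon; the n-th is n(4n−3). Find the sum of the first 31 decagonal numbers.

40176

Σ i(4i−3) = 4Σi² − 3Σi over i = 1..31.
Σi = 496 and Σi² = 10416.
4·10416 − 3·496 = 40176.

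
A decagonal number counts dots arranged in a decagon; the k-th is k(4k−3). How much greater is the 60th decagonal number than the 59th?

Consecutive decagonal numbers differ by 8n − 7: here 8·60 − 7 = 473.

473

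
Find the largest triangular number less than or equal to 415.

406

Solve n(n+1)/2 ≤ 415 for integer n.
n = 28 gives 406 ≤ 415, while n = 29 gives 435 > 415; so the answer is 406.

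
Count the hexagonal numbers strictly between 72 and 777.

13

The n-th hexagonal number is n(2n−1).
Smallest index with value > 72: n = 7 (giving 91).
Largest index with value < 777: n = 19 (giving 703).
Indices 7 through 19: 13 terms.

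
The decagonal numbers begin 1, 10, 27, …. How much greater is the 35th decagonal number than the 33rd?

538

35·(4·35 − 3) = 4795 and 33·(4·33 − 3) = 4257.
Difference: 4795 − 4257 = 538.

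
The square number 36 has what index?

6

We need n² = 36, so n = √36 = 6.
Check: 6² = 36. ✓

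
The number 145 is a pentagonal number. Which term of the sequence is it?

Set n(3n−1)/2 = 145, giving 3n² − n − 290 = 0.
The discriminant is 1 + 24·145 = 3481, and √3481 = 59.
So n = (1 + 59) / 6 = 60/6 = 10.

10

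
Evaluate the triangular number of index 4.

10

The 4th triangular number is n(n+1)/2 with n = 4.
4·5/2 = 20/2 = 10.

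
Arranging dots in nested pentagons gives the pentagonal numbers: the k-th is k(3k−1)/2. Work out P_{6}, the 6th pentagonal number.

The 6th pentagonal number is n(3n−1)/2 with n = 6.
6·(3·6 − 1)/2 = 6·17/2 = 51.

51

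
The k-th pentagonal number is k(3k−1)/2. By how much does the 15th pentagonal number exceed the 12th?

15·(3·15 − 1)/2 = 330 and 12·(3·12 − 1)/2 = 210.
Difference: 330 − 210 = 120.

120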